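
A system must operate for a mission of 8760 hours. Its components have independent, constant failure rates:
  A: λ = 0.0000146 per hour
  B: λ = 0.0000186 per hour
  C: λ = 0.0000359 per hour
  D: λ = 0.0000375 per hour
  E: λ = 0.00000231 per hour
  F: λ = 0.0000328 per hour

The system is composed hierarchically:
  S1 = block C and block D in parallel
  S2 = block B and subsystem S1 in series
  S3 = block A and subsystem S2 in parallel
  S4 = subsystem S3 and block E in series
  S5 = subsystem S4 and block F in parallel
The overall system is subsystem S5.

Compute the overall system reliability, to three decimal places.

R(A) = exp(−0.0000146 × 8760) = 0.87994
R(B) = exp(−0.0000186 × 8760) = 0.84965
R(C) = exp(−0.0000359 × 8760) = 0.73017
R(D) = exp(−0.0000375 × 8760) = 0.72000
R(E) = exp(−0.00000231 × 8760) = 0.97997
R(F) = exp(−0.0000328 × 8760) = 0.75027
Parallel (C and D): 1 − (1 − 0.73017)(1 − 0.72000) = 0.92445
Series (B and [0.92445]): 0.84965 × 0.92445 = 0.78546
Parallel (A and [0.78546]): 1 − (1 − 0.87994)(1 − 0.78546) = 0.97424
Series ([0.97424] and E): 0.97424 × 0.97997 = 0.95473
Parallel ([0.95473] and F): 1 − (1 − 0.95473)(1 − 0.75027) = 0.989

0.989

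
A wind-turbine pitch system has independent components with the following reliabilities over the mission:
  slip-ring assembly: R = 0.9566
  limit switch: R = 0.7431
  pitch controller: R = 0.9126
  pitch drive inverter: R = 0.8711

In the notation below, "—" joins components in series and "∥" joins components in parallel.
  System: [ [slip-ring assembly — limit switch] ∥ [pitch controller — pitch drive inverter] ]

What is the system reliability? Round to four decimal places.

0.9407

Series (slip-ring assembly and limit switch): 0.956600 × 0.743100 = 0.710849
Series (pitch controller and pitch drive inverter): 0.912600 × 0.871100 = 0.794966
Parallel ([0.710849] and [0.794966]): 1 − (1 − 0.710849)(1 − 0.794966) = 0.9407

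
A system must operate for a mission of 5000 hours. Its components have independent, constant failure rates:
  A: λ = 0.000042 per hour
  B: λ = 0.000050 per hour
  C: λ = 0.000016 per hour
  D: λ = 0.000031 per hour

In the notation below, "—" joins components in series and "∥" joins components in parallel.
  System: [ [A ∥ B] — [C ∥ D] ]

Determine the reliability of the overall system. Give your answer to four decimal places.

R(A) = exp(−0.000042 × 5000) = 0.810584
R(B) = exp(−0.000050 × 5000) = 0.778801
R(C) = exp(−0.000016 × 5000) = 0.923116
R(D) = exp(−0.000031 × 5000) = 0.856415
Parallel (A and B): 1 − (1 − 0.810584)(1 − 0.778801) = 0.958101
Parallel (C and D): 1 − (1 − 0.923116)(1 − 0.856415) = 0.988961
Series ([0.958101] and [0.988961]): 0.958101 × 0.988961 = 0.9475

0.9475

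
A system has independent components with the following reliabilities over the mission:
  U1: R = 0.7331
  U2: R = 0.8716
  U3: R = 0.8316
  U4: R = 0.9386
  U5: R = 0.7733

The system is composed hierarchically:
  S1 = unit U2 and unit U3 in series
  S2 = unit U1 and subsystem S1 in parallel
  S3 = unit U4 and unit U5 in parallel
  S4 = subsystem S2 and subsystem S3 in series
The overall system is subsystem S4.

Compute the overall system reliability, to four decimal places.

0.9137

Series (U2 and U3): 0.871600 × 0.831600 = 0.724823
Parallel (U1 and [0.724823]): 1 − (1 − 0.733100)(1 − 0.724823) = 0.926555
Parallel (U4 and U5): 1 − (1 − 0.938600)(1 − 0.773300) = 0.986081
Series ([0.926555] and [0.986081]): 0.926555 × 0.986081 = 0.9137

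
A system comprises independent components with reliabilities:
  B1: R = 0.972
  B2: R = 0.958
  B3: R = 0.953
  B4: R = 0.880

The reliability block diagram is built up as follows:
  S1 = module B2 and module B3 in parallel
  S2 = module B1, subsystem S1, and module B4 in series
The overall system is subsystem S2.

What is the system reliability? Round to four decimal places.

0.8537

Parallel (B2 and B3): 1 − (1 − 0.958000)(1 − 0.953000) = 0.998026
Series (B1, [0.998026], and B4): 0.972000 × 0.998026 × 0.880000 = 0.8537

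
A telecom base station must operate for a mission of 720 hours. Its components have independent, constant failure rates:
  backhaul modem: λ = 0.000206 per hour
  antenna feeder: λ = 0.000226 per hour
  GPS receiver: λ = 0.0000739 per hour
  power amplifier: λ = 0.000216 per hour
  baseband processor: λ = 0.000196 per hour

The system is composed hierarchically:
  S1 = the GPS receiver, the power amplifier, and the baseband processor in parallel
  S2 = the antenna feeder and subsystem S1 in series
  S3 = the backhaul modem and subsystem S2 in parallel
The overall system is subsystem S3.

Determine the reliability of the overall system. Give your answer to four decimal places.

0.9792

R(backhaul modem) = exp(−0.000206 × 720) = 0.862155
R(antenna feeder) = exp(−0.000226 × 720) = 0.849829
R(GPS receiver) = exp(−0.0000739 × 720) = 0.948183
R(power amplifier) = exp(−0.000216 × 720) = 0.855970
R(baseband processor) = exp(−0.000196 × 720) = 0.868385
Parallel (GPS receiver, power amplifier, and baseband processor): 1 − (1 − 0.948183)(1 − 0.855970)(1 − 0.868385) = 0.999018
Series (antenna feeder and [0.999018]): 0.849829 × 0.999018 = 0.848994
Parallel (backhaul modem and [0.848994]): 1 − (1 − 0.862155)(1 − 0.848994) = 0.9792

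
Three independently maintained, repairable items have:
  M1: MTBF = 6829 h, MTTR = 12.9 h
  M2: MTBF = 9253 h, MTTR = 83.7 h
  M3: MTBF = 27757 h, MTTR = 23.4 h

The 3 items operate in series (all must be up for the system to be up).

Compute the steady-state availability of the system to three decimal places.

A(M1) = MTBF/(MTBF+MTTR) = 6829/(6829+12.9) = 0.998115
A(M2) = MTBF/(MTBF+MTTR) = 9253/(9253+83.7) = 0.991035
A(M3) = MTBF/(MTBF+MTTR) = 27757/(27757+23.4) = 0.999158
Series availability: 0.998115 × 0.991035 × 0.999158 = 0.988

0.988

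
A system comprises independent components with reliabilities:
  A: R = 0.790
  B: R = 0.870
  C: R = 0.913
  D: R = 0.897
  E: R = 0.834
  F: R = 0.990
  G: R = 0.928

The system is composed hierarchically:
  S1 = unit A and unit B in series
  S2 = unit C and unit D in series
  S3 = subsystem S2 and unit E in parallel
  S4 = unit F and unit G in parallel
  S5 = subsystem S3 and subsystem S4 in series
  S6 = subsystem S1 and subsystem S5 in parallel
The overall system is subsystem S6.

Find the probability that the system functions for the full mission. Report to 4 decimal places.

0.9904

Series (A and B): 0.790000 × 0.870000 = 0.687300
Series (C and D): 0.913000 × 0.897000 = 0.818961
Parallel ([0.818961] and E): 1 − (1 − 0.818961)(1 − 0.834000) = 0.969948
Parallel (F and G): 1 − (1 − 0.990000)(1 − 0.928000) = 0.999280
Series ([0.969948] and [0.999280]): 0.969948 × 0.999280 = 0.969250
Parallel ([0.687300] and [0.969250]): 1 − (1 − 0.687300)(1 − 0.969250) = 0.9904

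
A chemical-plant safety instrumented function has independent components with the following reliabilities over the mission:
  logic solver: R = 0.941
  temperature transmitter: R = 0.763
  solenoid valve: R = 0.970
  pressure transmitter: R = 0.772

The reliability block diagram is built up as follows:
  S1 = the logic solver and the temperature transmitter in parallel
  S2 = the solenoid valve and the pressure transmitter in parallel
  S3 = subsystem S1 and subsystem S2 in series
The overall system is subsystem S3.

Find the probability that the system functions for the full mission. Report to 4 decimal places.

0.9793

Parallel (logic solver and temperature transmitter): 1 − (1 − 0.941000)(1 − 0.763000) = 0.986017
Parallel (solenoid valve and pressure transmitter): 1 − (1 − 0.970000)(1 − 0.772000) = 0.993160
Series ([0.986017] and [0.993160]): 0.986017 × 0.993160 = 0.9793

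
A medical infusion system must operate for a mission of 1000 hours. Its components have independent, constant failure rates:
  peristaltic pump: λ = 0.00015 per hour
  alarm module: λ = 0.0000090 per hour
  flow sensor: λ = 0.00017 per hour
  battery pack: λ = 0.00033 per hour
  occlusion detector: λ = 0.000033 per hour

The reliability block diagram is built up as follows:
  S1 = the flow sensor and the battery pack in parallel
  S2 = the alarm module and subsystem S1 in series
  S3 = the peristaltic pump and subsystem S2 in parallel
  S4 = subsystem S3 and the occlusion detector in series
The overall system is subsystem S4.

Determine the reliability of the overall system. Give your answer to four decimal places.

R(peristaltic pump) = exp(−0.00015 × 1000) = 0.860708
R(alarm module) = exp(−0.0000090 × 1000) = 0.991040
R(flow sensor) = exp(−0.00017 × 1000) = 0.843665
R(battery pack) = exp(−0.00033 × 1000) = 0.718924
R(occlusion detector) = exp(−0.000033 × 1000) = 0.967539
Parallel (flow sensor and battery pack): 1 − (1 − 0.843665)(1 − 0.718924) = 0.956058
Series (alarm module and [0.956058]): 0.991040 × 0.956058 = 0.947492
Parallel (peristaltic pump and [0.947492]): 1 − (1 − 0.860708)(1 − 0.947492) = 0.992686
Series ([0.992686] and occlusion detector): 0.992686 × 0.967539 = 0.9605

0.9605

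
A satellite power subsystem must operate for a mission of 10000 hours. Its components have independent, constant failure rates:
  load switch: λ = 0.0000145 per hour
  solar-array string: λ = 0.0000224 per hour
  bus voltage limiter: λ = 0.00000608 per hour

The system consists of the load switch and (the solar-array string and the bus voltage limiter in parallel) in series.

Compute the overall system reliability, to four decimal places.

0.8548

R(load switch) = exp(−0.0000145 × 10000) = 0.865022
R(solar-array string) = exp(−0.0000224 × 10000) = 0.799315
R(bus voltage limiter) = exp(−0.00000608 × 10000) = 0.941011
Parallel (solar-array string and bus voltage limiter): 1 − (1 − 0.799315)(1 − 0.941011) = 0.988162
Series (load switch and [0.988162]): 0.865022 × 0.988162 = 0.8548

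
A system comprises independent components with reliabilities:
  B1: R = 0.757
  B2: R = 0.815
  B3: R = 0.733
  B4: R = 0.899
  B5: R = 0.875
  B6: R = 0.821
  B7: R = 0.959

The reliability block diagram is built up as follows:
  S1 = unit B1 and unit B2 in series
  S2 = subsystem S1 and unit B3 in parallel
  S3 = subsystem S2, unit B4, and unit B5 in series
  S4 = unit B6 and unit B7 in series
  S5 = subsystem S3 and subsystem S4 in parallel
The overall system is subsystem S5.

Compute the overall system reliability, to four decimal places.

Series (B1 and B2): 0.757000 × 0.815000 = 0.616955
Parallel ([0.616955] and B3): 1 − (1 − 0.616955)(1 − 0.733000) = 0.897727
Series ([0.897727], B4, and B5): 0.897727 × 0.899000 × 0.875000 = 0.706175
Series (B6 and B7): 0.821000 × 0.959000 = 0.787339
Parallel ([0.706175] and [0.787339]): 1 − (1 − 0.706175)(1 − 0.787339) = 0.9375

0.9375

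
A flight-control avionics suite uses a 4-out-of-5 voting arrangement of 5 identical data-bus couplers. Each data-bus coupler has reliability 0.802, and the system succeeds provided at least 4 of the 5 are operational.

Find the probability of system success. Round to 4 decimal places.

0.7414

R = Σ_{i=4}^{5} C(5,i) p^i (1−p)^{5−i} with p = 0.802
C(5,4)·0.802^4·0.198^1 = 0.409574
C(5,5)·0.802^5·0.198^0 = 0.331797
Sum = 0.7414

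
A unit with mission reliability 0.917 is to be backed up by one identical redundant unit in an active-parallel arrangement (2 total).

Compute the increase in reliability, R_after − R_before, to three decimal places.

0.076

R_before = 0.917
R_after = 1 − (1 − 0.917)^2 = 0.993
ΔR = 0.993 − 0.917 = 0.076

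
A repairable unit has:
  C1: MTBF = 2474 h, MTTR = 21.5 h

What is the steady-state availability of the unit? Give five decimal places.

A(C1) = MTBF/(MTBF+MTTR) = 2474/(2474+21.5) = 0.99138

0.99138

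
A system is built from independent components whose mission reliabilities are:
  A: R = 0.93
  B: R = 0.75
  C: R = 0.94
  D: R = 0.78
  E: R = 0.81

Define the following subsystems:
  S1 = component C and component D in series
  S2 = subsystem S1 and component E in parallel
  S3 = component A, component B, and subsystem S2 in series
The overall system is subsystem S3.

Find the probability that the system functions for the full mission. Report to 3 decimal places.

Series (C and D): 0.94000 × 0.78000 = 0.73320
Parallel ([0.73320] and E): 1 − (1 − 0.73320)(1 − 0.81000) = 0.94931
Series (A, B, and [0.94931]): 0.93000 × 0.75000 × 0.94931 = 0.662

0.662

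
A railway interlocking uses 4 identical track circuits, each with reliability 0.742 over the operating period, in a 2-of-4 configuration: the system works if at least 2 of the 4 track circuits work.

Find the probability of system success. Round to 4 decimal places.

R = Σ_{i=2}^{4} C(4,i) p^i (1−p)^{4−i} with p = 0.742
C(4,2)·0.742^2·0.258^2 = 0.219886
C(4,3)·0.742^3·0.258^1 = 0.421591
C(4,4)·0.742^4·0.258^0 = 0.303121
Sum = 0.9446

0.9446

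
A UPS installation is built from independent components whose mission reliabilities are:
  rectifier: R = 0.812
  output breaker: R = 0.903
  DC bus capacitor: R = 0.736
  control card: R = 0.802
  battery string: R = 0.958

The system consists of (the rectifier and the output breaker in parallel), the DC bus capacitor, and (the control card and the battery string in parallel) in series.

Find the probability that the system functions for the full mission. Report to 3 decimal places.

0.717

Parallel (rectifier and output breaker): 1 − (1 − 0.81200)(1 − 0.90300) = 0.98176
Parallel (control card and battery string): 1 − (1 − 0.80200)(1 − 0.95800) = 0.99168
Series ([0.98176], DC bus capacitor, and [0.99168]): 0.98176 × 0.73600 × 0.99168 = 0.717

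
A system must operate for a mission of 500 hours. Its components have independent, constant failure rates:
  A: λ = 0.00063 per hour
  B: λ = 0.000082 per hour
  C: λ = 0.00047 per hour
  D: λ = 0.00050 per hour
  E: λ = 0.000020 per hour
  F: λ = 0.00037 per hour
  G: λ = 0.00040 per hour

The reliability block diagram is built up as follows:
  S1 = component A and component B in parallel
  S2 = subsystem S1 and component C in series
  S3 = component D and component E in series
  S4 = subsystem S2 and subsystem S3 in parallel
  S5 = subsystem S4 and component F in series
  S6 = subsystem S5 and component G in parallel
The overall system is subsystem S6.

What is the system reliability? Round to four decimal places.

0.9619

R(A) = exp(−0.00063 × 500) = 0.729789
R(B) = exp(−0.000082 × 500) = 0.959829
R(C) = exp(−0.00047 × 500) = 0.790571
R(D) = exp(−0.00050 × 500) = 0.778801
R(E) = exp(−0.000020 × 500) = 0.990050
R(F) = exp(−0.00037 × 500) = 0.831104
R(G) = exp(−0.00040 × 500) = 0.818731
Parallel (A and B): 1 − (1 − 0.729789)(1 − 0.959829) = 0.989145
Series ([0.989145] and C): 0.989145 × 0.790571 = 0.781989
Series (D and E): 0.778801 × 0.990050 = 0.771052
Parallel ([0.781989] and [0.771052]): 1 − (1 − 0.781989)(1 − 0.771052) = 0.950087
Series ([0.950087] and F): 0.950087 × 0.831104 = 0.789621
Parallel ([0.789621] and G): 1 − (1 − 0.789621)(1 − 0.818731) = 0.9619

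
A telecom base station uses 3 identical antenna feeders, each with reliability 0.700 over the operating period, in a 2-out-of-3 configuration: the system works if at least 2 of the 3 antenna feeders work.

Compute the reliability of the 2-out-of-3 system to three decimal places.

R = Σ_{i=2}^{3} C(3,i) p^i (1−p)^{3−i} with p = 0.700
C(3,2)·0.700^2·0.300^1 = 0.44100
C(3,3)·0.700^3·0.300^0 = 0.34300
Sum = 0.784

0.784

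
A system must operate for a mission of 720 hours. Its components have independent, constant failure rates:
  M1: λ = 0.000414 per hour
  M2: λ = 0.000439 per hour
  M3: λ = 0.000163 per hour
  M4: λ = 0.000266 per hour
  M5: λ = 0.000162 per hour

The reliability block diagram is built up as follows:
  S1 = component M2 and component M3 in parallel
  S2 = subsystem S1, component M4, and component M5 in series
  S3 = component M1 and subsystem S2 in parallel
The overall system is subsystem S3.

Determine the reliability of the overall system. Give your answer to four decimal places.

0.9260

R(M1) = exp(−0.000414 × 720) = 0.742242
R(M2) = exp(−0.000439 × 720) = 0.729001
R(M3) = exp(−0.000163 × 720) = 0.889265
R(M4) = exp(−0.000266 × 720) = 0.825703
R(M5) = exp(−0.000162 × 720) = 0.889906
Parallel (M2 and M3): 1 − (1 − 0.729001)(1 − 0.889265) = 0.969991
Series ([0.969991], M4, and M5): 0.969991 × 0.825703 × 0.889906 = 0.712747
Parallel (M1 and [0.712747]): 1 − (1 − 0.742242)(1 − 0.712747) = 0.9260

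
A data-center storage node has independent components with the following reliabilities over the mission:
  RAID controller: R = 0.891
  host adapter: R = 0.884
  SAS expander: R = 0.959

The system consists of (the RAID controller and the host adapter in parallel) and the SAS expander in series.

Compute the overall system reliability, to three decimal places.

0.947

Parallel (RAID controller and host adapter): 1 − (1 − 0.89100)(1 − 0.88400) = 0.98736
Series ([0.98736] and SAS expander): 0.98736 × 0.95900 = 0.947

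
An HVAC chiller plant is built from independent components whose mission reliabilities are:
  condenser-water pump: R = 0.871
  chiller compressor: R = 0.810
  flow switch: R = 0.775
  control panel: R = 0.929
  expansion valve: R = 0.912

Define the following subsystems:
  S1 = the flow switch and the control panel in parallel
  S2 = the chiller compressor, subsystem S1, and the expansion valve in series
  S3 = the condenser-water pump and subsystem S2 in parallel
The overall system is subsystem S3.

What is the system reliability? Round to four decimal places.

0.9648

Parallel (flow switch and control panel): 1 − (1 − 0.775000)(1 − 0.929000) = 0.984025
Series (chiller compressor, [0.984025], and expansion valve): 0.810000 × 0.984025 × 0.912000 = 0.726919
Parallel (condenser-water pump and [0.726919]): 1 − (1 − 0.871000)(1 − 0.726919) = 0.9648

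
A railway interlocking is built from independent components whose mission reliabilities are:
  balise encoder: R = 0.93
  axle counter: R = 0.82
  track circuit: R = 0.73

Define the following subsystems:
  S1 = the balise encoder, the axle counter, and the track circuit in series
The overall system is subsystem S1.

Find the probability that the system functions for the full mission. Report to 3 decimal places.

0.557

Series (balise encoder, axle counter, and track circuit): 0.93000 × 0.82000 × 0.73000 = 0.557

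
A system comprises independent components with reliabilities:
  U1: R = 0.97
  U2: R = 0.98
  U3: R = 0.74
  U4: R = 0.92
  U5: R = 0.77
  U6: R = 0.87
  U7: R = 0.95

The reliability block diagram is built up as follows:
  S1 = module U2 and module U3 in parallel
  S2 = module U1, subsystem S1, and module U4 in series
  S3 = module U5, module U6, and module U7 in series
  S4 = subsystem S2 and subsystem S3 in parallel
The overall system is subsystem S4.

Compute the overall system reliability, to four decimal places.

0.9592

Parallel (U2 and U3): 1 − (1 − 0.980000)(1 − 0.740000) = 0.994800
Series (U1, [0.994800], and U4): 0.970000 × 0.994800 × 0.920000 = 0.887760
Series (U5, U6, and U7): 0.770000 × 0.870000 × 0.950000 = 0.636405
Parallel ([0.887760] and [0.636405]): 1 − (1 − 0.887760)(1 − 0.636405) = 0.9592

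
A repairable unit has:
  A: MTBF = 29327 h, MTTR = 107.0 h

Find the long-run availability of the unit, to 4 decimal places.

A(A) = MTBF/(MTBF+MTTR) = 29327/(29327+107.0) = 0.9964

0.9964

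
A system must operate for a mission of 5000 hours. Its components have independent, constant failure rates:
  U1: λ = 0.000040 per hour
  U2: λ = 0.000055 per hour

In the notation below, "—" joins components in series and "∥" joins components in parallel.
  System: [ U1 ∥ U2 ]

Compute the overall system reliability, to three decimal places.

R(U1) = exp(−0.000040 × 5000) = 0.81873
R(U2) = exp(−0.000055 × 5000) = 0.75957
Parallel (U1 and U2): 1 − (1 − 0.81873)(1 − 0.75957) = 0.956

0.956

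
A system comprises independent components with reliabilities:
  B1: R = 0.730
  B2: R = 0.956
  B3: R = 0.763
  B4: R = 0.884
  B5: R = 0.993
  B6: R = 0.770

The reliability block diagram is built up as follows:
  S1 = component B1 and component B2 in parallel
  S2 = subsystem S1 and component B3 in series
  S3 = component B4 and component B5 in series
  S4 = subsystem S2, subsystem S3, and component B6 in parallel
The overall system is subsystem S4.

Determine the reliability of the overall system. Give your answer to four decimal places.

Parallel (B1 and B2): 1 − (1 − 0.730000)(1 − 0.956000) = 0.988120
Series ([0.988120] and B3): 0.988120 × 0.763000 = 0.753936
Series (B4 and B5): 0.884000 × 0.993000 = 0.877812
Parallel ([0.753936], [0.877812], and B6): 1 − (1 − 0.753936)(1 − 0.877812)(1 − 0.770000) = 0.9931

0.9931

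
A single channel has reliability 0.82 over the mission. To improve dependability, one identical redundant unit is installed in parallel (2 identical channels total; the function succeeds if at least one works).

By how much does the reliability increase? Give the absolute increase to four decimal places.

0.1476

R_before = 0.82
R_after = 1 − (1 − 0.82)^2 = 0.9676
ΔR = 0.9676 − 0.82 = 0.1476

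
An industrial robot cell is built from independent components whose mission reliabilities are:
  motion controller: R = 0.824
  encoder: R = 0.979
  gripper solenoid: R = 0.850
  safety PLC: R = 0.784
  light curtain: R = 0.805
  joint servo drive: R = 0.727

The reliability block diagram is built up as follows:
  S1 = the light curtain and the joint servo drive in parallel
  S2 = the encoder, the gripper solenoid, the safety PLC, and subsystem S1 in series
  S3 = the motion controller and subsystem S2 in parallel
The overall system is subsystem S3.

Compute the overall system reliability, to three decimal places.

Parallel (light curtain and joint servo drive): 1 − (1 − 0.80500)(1 − 0.72700) = 0.94677
Series (encoder, gripper solenoid, safety PLC, and [0.94677]): 0.97900 × 0.85000 × 0.78400 × 0.94677 = 0.61768
Parallel (motion controller and [0.61768]): 1 − (1 − 0.82400)(1 − 0.61768) = 0.933

0.933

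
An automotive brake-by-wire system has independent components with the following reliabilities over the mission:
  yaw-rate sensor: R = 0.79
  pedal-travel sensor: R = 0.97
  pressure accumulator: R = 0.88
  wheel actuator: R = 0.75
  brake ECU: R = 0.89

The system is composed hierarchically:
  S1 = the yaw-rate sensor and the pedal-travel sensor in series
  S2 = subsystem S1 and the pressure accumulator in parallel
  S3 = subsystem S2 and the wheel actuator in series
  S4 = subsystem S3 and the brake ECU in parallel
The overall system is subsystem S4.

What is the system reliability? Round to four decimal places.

Series (yaw-rate sensor and pedal-travel sensor): 0.790000 × 0.970000 = 0.766300
Parallel ([0.766300] and pressure accumulator): 1 − (1 − 0.766300)(1 − 0.880000) = 0.971956
Series ([0.971956] and wheel actuator): 0.971956 × 0.750000 = 0.728967
Parallel ([0.728967] and brake ECU): 1 − (1 − 0.728967)(1 − 0.890000) = 0.9702

0.9702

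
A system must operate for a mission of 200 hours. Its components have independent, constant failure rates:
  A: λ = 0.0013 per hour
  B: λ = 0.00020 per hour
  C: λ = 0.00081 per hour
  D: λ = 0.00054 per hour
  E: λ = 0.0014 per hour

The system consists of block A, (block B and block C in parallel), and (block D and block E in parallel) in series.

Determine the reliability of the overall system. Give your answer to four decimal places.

0.7474

R(A) = exp(−0.0013 × 200) = 0.771052
R(B) = exp(−0.00020 × 200) = 0.960789
R(C) = exp(−0.00081 × 200) = 0.850441
R(D) = exp(−0.00054 × 200) = 0.897628
R(E) = exp(−0.0014 × 200) = 0.755784
Parallel (B and C): 1 − (1 − 0.960789)(1 − 0.850441) = 0.994136
Parallel (D and E): 1 − (1 − 0.897628)(1 − 0.755784) = 0.974999
Series (A, [0.994136], and [0.974999]): 0.771052 × 0.994136 × 0.974999 = 0.7474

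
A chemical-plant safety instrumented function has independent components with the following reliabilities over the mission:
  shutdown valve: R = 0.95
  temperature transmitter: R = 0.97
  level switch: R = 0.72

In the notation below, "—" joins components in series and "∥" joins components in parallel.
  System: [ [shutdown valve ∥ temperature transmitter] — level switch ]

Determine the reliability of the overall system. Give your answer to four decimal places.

0.7189

Parallel (shutdown valve and temperature transmitter): 1 − (1 − 0.950000)(1 − 0.970000) = 0.998500
Series ([0.998500] and level switch): 0.998500 × 0.720000 = 0.7189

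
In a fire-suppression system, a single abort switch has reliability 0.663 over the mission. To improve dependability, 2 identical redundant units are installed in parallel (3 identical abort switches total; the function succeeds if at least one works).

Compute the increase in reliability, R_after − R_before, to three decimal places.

0.299

R_before = 0.663
R_after = 1 − (1 − 0.663)^3 = 0.962
ΔR = 0.962 − 0.663 = 0.299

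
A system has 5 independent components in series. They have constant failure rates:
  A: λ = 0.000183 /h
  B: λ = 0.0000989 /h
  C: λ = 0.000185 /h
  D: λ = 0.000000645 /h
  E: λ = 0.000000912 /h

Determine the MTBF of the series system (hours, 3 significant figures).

2130

Series of exponential components: λ_sys = Σ λ_i
λ_sys = 0.000183 + 0.0000989 + 0.000185 + 0.000000645 + 0.000000912 = 4.6846e-04 /h
MTBF = 1 / λ_sys = 2130 h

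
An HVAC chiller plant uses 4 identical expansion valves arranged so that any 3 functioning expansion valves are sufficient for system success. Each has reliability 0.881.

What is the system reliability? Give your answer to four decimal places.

R = Σ_{i=3}^{4} C(4,i) p^i (1−p)^{4−i} with p = 0.881
C(4,3)·0.881^3·0.119^1 = 0.325488
C(4,4)·0.881^4·0.119^0 = 0.602426
Sum = 0.9279

0.9279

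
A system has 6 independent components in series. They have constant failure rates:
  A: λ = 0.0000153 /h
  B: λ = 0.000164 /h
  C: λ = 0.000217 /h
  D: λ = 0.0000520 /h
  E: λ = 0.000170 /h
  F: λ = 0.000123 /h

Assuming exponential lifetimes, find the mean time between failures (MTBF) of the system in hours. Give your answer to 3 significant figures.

Series of exponential components: λ_sys = Σ λ_i
λ_sys = 0.0000153 + 0.000164 + 0.000217 + 0.0000520 + 0.000170 + 0.000123 = 7.4130e-04 /h
MTBF = 1 / λ_sys = 1350 h

1350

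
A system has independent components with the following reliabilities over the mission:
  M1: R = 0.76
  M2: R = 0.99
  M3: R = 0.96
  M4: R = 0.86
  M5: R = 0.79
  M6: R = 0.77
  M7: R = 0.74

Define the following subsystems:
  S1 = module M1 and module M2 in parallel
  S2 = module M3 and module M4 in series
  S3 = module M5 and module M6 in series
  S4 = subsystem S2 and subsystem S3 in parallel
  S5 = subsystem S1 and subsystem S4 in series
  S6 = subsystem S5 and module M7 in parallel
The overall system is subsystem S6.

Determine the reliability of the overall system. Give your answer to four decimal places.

0.9817

Parallel (M1 and M2): 1 − (1 − 0.760000)(1 − 0.990000) = 0.997600
Series (M3 and M4): 0.960000 × 0.860000 = 0.825600
Series (M5 and M6): 0.790000 × 0.770000 = 0.608300
Parallel ([0.825600] and [0.608300]): 1 − (1 − 0.825600)(1 − 0.608300) = 0.931688
Series ([0.997600] and [0.931688]): 0.997600 × 0.931688 = 0.929452
Parallel ([0.929452] and M7): 1 − (1 − 0.929452)(1 − 0.740000) = 0.9817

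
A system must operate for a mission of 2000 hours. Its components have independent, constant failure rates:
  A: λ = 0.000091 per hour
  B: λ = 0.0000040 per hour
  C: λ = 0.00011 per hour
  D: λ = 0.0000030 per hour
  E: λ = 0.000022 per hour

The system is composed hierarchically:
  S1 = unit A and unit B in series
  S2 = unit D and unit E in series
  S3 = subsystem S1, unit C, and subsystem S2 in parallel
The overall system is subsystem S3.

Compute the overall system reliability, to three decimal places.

0.998

R(A) = exp(−0.000091 × 2000) = 0.83360
R(B) = exp(−0.0000040 × 2000) = 0.99203
R(C) = exp(−0.00011 × 2000) = 0.80252
R(D) = exp(−0.0000030 × 2000) = 0.99402
R(E) = exp(−0.000022 × 2000) = 0.95695
Series (A and B): 0.83360 × 0.99203 = 0.82696
Series (D and E): 0.99402 × 0.95695 = 0.95123
Parallel ([0.82696], C, and [0.95123]): 1 − (1 − 0.82696)(1 − 0.80252)(1 − 0.95123) = 0.998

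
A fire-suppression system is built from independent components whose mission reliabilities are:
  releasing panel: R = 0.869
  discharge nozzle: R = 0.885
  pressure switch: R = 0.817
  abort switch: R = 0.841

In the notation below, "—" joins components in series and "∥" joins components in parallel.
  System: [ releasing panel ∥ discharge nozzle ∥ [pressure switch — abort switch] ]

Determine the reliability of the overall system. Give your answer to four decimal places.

0.9953

Series (pressure switch and abort switch): 0.817000 × 0.841000 = 0.687097
Parallel (releasing panel, discharge nozzle, and [0.687097]): 1 − (1 − 0.869000)(1 − 0.885000)(1 − 0.687097) = 0.9953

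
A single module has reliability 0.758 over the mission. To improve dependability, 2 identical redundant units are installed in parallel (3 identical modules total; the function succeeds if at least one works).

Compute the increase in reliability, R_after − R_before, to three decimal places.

R_before = 0.758
R_after = 1 − (1 − 0.758)^3 = 0.986
ΔR = 0.986 − 0.758 = 0.228

0.228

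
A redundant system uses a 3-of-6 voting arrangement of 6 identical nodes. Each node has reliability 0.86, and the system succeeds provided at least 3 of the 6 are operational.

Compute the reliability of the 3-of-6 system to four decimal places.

R = Σ_{i=3}^{6} C(6,i) p^i (1−p)^{6−i} with p = 0.86
C(6,3)·0.86^3·0.14^3 = 0.034907
C(6,4)·0.86^4·0.14^2 = 0.160820
C(6,5)·0.86^5·0.14^1 = 0.395159
C(6,6)·0.86^6·0.14^0 = 0.404567
Sum = 0.9955

0.9955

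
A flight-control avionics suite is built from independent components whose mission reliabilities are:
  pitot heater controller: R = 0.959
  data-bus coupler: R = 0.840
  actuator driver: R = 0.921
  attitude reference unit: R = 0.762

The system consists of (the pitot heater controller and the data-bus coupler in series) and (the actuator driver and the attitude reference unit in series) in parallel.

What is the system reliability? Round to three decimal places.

0.942

Series (pitot heater controller and data-bus coupler): 0.95900 × 0.84000 = 0.80556
Series (actuator driver and attitude reference unit): 0.92100 × 0.76200 = 0.70180
Parallel ([0.80556] and [0.70180]): 1 − (1 − 0.80556)(1 − 0.70180) = 0.942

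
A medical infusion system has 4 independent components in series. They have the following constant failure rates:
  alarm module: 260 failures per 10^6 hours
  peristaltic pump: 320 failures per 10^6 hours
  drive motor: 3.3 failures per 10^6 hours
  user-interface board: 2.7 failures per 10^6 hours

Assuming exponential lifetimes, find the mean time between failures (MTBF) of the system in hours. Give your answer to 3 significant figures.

Series of exponential components: λ_sys = Σ λ_i
λ_sys = 0.00026 + 0.00032 + 0.0000033 + 0.0000027 = 5.8600e-04 /h
MTBF = 1 / λ_sys = 1710 h

1710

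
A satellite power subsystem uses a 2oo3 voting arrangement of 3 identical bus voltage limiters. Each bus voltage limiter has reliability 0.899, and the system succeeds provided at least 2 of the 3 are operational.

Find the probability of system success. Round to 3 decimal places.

0.971

R = Σ_{i=2}^{3} C(3,i) p^i (1−p)^{3−i} with p = 0.899
C(3,2)·0.899^2·0.101^1 = 0.24488
C(3,3)·0.899^3·0.101^0 = 0.72657
Sum = 0.971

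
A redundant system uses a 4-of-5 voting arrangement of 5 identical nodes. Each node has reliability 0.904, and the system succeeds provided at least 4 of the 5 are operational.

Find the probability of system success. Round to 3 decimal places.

R = Σ_{i=4}^{5} C(5,i) p^i (1−p)^{5−i} with p = 0.904
C(5,4)·0.904^4·0.096^1 = 0.32056
C(5,5)·0.904^5·0.096^0 = 0.60373
Sum = 0.924

0.924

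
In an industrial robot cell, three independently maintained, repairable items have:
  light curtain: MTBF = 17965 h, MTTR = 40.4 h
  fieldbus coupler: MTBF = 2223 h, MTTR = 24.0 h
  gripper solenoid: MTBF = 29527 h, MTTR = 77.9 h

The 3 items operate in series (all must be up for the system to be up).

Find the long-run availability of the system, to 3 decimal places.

A(light curtain) = MTBF/(MTBF+MTTR) = 17965/(17965+40.4) = 0.997756
A(fieldbus coupler) = MTBF/(MTBF+MTTR) = 2223/(2223+24.0) = 0.989319
A(gripper solenoid) = MTBF/(MTBF+MTTR) = 29527/(29527+77.9) = 0.997369
Series availability: 0.997756 × 0.989319 × 0.997369 = 0.985

0.985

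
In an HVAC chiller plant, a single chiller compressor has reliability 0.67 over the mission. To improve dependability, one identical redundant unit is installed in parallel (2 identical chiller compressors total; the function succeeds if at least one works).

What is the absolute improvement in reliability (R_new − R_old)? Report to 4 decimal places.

0.2211

R_before = 0.67
R_after = 1 − (1 − 0.67)^2 = 0.8911
ΔR = 0.8911 − 0.67 = 0.2211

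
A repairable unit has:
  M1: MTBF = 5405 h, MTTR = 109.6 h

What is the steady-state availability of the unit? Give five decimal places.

A(M1) = MTBF/(MTBF+MTTR) = 5405/(5405+109.6) = 0.98013

0.98013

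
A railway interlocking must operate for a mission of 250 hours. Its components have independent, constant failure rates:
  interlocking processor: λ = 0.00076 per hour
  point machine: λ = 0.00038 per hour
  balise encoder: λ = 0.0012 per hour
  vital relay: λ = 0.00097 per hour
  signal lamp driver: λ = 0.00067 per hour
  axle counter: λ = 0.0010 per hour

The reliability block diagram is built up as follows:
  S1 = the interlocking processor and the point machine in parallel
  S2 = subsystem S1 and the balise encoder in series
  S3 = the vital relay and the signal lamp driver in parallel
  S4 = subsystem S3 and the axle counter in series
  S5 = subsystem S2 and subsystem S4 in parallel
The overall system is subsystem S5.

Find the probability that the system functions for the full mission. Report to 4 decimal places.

R(interlocking processor) = exp(−0.00076 × 250) = 0.826959
R(point machine) = exp(−0.00038 × 250) = 0.909373
R(balise encoder) = exp(−0.0012 × 250) = 0.740818
R(vital relay) = exp(−0.00097 × 250) = 0.784664
R(signal lamp driver) = exp(−0.00067 × 250) = 0.845777
R(axle counter) = exp(−0.0010 × 250) = 0.778801
Parallel (interlocking processor and point machine): 1 − (1 − 0.826959)(1 − 0.909373) = 0.984318
Series ([0.984318] and balise encoder): 0.984318 × 0.740818 = 0.729200
Parallel (vital relay and signal lamp driver): 1 − (1 − 0.784664)(1 − 0.845777) = 0.966790
Series ([0.966790] and axle counter): 0.966790 × 0.778801 = 0.752937
Parallel ([0.729200] and [0.752937]): 1 − (1 − 0.729200)(1 − 0.752937) = 0.9331

0.9331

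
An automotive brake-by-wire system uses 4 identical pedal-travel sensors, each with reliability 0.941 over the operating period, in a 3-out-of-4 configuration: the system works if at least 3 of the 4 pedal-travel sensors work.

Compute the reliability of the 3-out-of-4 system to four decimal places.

R = Σ_{i=3}^{4} C(4,i) p^i (1−p)^{4−i} with p = 0.941
C(4,3)·0.941^3·0.059^1 = 0.196644
C(4,4)·0.941^4·0.059^0 = 0.784077
Sum = 0.9807

0.9807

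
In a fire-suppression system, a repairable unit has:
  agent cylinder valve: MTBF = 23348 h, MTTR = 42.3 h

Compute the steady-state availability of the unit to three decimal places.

A(agent cylinder valve) = MTBF/(MTBF+MTTR) = 23348/(23348+42.3) = 0.998

0.998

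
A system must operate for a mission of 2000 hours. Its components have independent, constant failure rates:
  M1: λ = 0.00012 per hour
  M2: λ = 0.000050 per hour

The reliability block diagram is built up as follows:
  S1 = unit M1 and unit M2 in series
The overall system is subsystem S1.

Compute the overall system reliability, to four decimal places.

R(M1) = exp(−0.00012 × 2000) = 0.786628
R(M2) = exp(−0.000050 × 2000) = 0.904837
Series (M1 and M2): 0.786628 × 0.904837 = 0.7118

0.7118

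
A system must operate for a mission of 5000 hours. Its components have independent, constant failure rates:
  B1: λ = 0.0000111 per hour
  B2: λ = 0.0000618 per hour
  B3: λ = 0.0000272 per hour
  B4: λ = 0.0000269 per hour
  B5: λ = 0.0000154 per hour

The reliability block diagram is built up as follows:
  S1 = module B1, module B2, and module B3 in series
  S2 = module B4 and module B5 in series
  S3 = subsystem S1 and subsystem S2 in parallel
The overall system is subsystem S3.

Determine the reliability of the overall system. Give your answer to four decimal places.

R(B1) = exp(−0.0000111 × 5000) = 0.946012
R(B2) = exp(−0.0000618 × 5000) = 0.734181
R(B3) = exp(−0.0000272 × 5000) = 0.872843
R(B4) = exp(−0.0000269 × 5000) = 0.874153
R(B5) = exp(−0.0000154 × 5000) = 0.925890
Series (B1, B2, and B3): 0.946012 × 0.734181 × 0.872843 = 0.606228
Series (B4 and B5): 0.874153 × 0.925890 = 0.809370
Parallel ([0.606228] and [0.809370]): 1 − (1 − 0.606228)(1 − 0.809370) = 0.9249

0.9249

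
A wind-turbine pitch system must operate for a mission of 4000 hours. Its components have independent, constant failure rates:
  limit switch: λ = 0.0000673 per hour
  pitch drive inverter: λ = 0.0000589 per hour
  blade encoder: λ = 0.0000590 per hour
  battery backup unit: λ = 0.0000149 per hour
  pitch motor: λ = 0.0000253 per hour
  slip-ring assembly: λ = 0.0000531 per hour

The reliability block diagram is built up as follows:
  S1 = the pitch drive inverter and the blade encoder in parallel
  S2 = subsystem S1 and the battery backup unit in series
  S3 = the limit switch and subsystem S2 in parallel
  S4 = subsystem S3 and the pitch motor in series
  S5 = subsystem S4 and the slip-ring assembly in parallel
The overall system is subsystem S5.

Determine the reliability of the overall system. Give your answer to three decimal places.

R(limit switch) = exp(−0.0000673 × 4000) = 0.76399
R(pitch drive inverter) = exp(−0.0000589 × 4000) = 0.79010
R(blade encoder) = exp(−0.0000590 × 4000) = 0.78978
R(battery backup unit) = exp(−0.0000149 × 4000) = 0.94214
R(pitch motor) = exp(−0.0000253 × 4000) = 0.90375
R(slip-ring assembly) = exp(−0.0000531 × 4000) = 0.80864
Parallel (pitch drive inverter and blade encoder): 1 − (1 − 0.79010)(1 − 0.78978) = 0.95587
Series ([0.95587] and battery backup unit): 0.95587 × 0.94214 = 0.90056
Parallel (limit switch and [0.90056]): 1 − (1 − 0.76399)(1 − 0.90056) = 0.97653
Series ([0.97653] and pitch motor): 0.97653 × 0.90375 = 0.88254
Parallel ([0.88254] and slip-ring assembly): 1 − (1 − 0.88254)(1 − 0.80864) = 0.978

0.978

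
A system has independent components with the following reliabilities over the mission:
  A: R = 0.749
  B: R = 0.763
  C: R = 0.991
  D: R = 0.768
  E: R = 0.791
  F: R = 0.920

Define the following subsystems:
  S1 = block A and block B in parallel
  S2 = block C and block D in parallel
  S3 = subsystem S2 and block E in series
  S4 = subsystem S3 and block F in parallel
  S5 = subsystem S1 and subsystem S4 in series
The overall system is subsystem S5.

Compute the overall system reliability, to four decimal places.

Parallel (A and B): 1 − (1 − 0.749000)(1 − 0.763000) = 0.940513
Parallel (C and D): 1 − (1 − 0.991000)(1 − 0.768000) = 0.997912
Series ([0.997912] and E): 0.997912 × 0.791000 = 0.789348
Parallel ([0.789348] and F): 1 − (1 − 0.789348)(1 − 0.920000) = 0.983148
Series ([0.940513] and [0.983148]): 0.940513 × 0.983148 = 0.9247

0.9247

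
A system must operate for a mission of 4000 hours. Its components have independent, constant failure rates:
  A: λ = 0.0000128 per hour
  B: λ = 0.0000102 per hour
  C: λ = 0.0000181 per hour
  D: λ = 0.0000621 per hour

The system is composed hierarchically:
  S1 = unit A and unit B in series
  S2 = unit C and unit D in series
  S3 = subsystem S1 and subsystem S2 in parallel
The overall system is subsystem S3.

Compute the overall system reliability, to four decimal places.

R(A) = exp(−0.0000128 × 4000) = 0.950089
R(B) = exp(−0.0000102 × 4000) = 0.960021
R(C) = exp(−0.0000181 × 4000) = 0.930159
R(D) = exp(−0.0000621 × 4000) = 0.780048
Series (A and B): 0.950089 × 0.960021 = 0.912105
Series (C and D): 0.930159 × 0.780048 = 0.725569
Parallel ([0.912105] and [0.725569]): 1 − (1 − 0.912105)(1 − 0.725569) = 0.9759

0.9759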